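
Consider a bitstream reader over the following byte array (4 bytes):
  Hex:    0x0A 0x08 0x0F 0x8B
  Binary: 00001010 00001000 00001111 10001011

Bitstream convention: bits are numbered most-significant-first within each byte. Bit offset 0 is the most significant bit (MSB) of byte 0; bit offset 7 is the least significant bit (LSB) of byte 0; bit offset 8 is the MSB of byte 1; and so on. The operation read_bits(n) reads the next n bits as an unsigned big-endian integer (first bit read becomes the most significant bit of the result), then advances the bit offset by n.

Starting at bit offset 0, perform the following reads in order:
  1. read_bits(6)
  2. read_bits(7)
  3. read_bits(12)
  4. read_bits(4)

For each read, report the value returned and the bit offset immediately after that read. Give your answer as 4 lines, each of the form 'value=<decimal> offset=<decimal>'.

Read 1: bits[0:6] width=6 -> value=2 (bin 000010); offset now 6 = byte 0 bit 6; 26 bits remain
Read 2: bits[6:13] width=7 -> value=65 (bin 1000001); offset now 13 = byte 1 bit 5; 19 bits remain
Read 3: bits[13:25] width=12 -> value=31 (bin 000000011111); offset now 25 = byte 3 bit 1; 7 bits remain
Read 4: bits[25:29] width=4 -> value=1 (bin 0001); offset now 29 = byte 3 bit 5; 3 bits remain

Answer: value=2 offset=6
value=65 offset=13
value=31 offset=25
value=1 offset=29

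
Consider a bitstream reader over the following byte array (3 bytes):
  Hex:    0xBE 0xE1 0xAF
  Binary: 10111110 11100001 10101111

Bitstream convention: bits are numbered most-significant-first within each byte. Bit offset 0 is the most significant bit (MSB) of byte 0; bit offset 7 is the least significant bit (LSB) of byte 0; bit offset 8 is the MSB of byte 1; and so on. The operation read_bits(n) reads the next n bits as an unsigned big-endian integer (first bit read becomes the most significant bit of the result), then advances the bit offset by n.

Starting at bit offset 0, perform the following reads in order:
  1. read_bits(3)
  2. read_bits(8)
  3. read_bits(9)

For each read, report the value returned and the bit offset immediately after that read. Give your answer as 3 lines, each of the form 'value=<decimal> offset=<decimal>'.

Answer: value=5 offset=3
value=247 offset=11
value=26 offset=20

Derivation:
Read 1: bits[0:3] width=3 -> value=5 (bin 101); offset now 3 = byte 0 bit 3; 21 bits remain
Read 2: bits[3:11] width=8 -> value=247 (bin 11110111); offset now 11 = byte 1 bit 3; 13 bits remain
Read 3: bits[11:20] width=9 -> value=26 (bin 000011010); offset now 20 = byte 2 bit 4; 4 bits remain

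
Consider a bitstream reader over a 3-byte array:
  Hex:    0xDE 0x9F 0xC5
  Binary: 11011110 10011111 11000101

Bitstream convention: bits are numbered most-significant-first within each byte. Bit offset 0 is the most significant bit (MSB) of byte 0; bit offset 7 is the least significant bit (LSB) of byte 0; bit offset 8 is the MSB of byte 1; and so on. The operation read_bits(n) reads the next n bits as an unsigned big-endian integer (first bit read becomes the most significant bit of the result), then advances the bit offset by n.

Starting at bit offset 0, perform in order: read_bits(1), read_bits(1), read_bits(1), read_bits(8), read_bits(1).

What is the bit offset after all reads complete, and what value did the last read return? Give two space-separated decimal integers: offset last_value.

Read 1: bits[0:1] width=1 -> value=1 (bin 1); offset now 1 = byte 0 bit 1; 23 bits remain
Read 2: bits[1:2] width=1 -> value=1 (bin 1); offset now 2 = byte 0 bit 2; 22 bits remain
Read 3: bits[2:3] width=1 -> value=0 (bin 0); offset now 3 = byte 0 bit 3; 21 bits remain
Read 4: bits[3:11] width=8 -> value=244 (bin 11110100); offset now 11 = byte 1 bit 3; 13 bits remain
Read 5: bits[11:12] width=1 -> value=1 (bin 1); offset now 12 = byte 1 bit 4; 12 bits remain

Answer: 12 1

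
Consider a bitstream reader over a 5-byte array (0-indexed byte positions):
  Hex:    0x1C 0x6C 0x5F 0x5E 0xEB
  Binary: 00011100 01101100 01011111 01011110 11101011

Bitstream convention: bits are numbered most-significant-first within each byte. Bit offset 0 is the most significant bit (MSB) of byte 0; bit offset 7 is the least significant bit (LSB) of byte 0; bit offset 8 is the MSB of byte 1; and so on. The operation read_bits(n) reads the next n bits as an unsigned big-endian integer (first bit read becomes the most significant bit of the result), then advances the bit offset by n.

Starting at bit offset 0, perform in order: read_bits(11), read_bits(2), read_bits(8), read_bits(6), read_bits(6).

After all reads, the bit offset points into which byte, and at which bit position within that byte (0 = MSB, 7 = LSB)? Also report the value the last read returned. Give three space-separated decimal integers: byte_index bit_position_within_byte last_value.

Read 1: bits[0:11] width=11 -> value=227 (bin 00011100011); offset now 11 = byte 1 bit 3; 29 bits remain
Read 2: bits[11:13] width=2 -> value=1 (bin 01); offset now 13 = byte 1 bit 5; 27 bits remain
Read 3: bits[13:21] width=8 -> value=139 (bin 10001011); offset now 21 = byte 2 bit 5; 19 bits remain
Read 4: bits[21:27] width=6 -> value=58 (bin 111010); offset now 27 = byte 3 bit 3; 13 bits remain
Read 5: bits[27:33] width=6 -> value=61 (bin 111101); offset now 33 = byte 4 bit 1; 7 bits remain

Answer: 4 1 61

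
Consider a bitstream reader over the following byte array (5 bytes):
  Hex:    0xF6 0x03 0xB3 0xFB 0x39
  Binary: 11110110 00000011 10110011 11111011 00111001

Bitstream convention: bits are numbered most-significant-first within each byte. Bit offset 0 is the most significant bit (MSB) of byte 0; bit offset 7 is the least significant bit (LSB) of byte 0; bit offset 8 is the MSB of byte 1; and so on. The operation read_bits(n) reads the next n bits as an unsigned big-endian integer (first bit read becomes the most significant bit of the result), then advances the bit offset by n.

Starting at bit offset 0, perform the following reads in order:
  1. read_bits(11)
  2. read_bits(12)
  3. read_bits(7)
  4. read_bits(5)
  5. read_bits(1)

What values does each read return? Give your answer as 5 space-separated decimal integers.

Answer: 1968 473 126 25 1

Derivation:
Read 1: bits[0:11] width=11 -> value=1968 (bin 11110110000); offset now 11 = byte 1 bit 3; 29 bits remain
Read 2: bits[11:23] width=12 -> value=473 (bin 000111011001); offset now 23 = byte 2 bit 7; 17 bits remain
Read 3: bits[23:30] width=7 -> value=126 (bin 1111110); offset now 30 = byte 3 bit 6; 10 bits remain
Read 4: bits[30:35] width=5 -> value=25 (bin 11001); offset now 35 = byte 4 bit 3; 5 bits remain
Read 5: bits[35:36] width=1 -> value=1 (bin 1); offset now 36 = byte 4 bit 4; 4 bits remain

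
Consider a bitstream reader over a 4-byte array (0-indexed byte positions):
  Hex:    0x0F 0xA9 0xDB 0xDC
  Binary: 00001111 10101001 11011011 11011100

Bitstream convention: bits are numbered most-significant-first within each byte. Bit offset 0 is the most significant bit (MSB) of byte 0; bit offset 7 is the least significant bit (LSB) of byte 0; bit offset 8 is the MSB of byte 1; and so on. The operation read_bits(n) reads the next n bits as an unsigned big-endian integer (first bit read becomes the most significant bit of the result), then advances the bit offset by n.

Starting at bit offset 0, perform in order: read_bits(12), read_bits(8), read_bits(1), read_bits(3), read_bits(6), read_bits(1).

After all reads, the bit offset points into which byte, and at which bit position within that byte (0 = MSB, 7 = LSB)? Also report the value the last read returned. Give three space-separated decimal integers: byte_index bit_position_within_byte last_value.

Answer: 3 7 0

Derivation:
Read 1: bits[0:12] width=12 -> value=250 (bin 000011111010); offset now 12 = byte 1 bit 4; 20 bits remain
Read 2: bits[12:20] width=8 -> value=157 (bin 10011101); offset now 20 = byte 2 bit 4; 12 bits remain
Read 3: bits[20:21] width=1 -> value=1 (bin 1); offset now 21 = byte 2 bit 5; 11 bits remain
Read 4: bits[21:24] width=3 -> value=3 (bin 011); offset now 24 = byte 3 bit 0; 8 bits remain
Read 5: bits[24:30] width=6 -> value=55 (bin 110111); offset now 30 = byte 3 bit 6; 2 bits remain
Read 6: bits[30:31] width=1 -> value=0 (bin 0); offset now 31 = byte 3 bit 7; 1 bits remain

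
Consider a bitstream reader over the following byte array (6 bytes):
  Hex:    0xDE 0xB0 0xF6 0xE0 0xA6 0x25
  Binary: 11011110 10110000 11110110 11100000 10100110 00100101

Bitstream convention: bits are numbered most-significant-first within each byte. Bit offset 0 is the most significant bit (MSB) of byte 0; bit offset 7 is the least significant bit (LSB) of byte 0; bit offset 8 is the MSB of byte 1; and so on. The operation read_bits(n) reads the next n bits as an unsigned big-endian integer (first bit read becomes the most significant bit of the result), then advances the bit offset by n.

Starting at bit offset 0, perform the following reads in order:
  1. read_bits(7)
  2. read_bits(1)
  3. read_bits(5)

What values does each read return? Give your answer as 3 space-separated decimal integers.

Read 1: bits[0:7] width=7 -> value=111 (bin 1101111); offset now 7 = byte 0 bit 7; 41 bits remain
Read 2: bits[7:8] width=1 -> value=0 (bin 0); offset now 8 = byte 1 bit 0; 40 bits remain
Read 3: bits[8:13] width=5 -> value=22 (bin 10110); offset now 13 = byte 1 bit 5; 35 bits remain

Answer: 111 0 22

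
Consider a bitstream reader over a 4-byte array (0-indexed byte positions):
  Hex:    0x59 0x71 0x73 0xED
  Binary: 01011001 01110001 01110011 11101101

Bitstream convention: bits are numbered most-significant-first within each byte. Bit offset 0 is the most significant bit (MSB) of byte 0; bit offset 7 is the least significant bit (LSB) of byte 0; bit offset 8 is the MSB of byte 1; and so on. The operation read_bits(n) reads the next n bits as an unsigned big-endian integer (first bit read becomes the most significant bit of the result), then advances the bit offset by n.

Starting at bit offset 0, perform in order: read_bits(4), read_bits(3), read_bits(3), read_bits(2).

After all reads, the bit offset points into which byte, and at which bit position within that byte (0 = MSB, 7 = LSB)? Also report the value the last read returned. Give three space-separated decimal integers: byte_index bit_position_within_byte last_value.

Answer: 1 4 3

Derivation:
Read 1: bits[0:4] width=4 -> value=5 (bin 0101); offset now 4 = byte 0 bit 4; 28 bits remain
Read 2: bits[4:7] width=3 -> value=4 (bin 100); offset now 7 = byte 0 bit 7; 25 bits remain
Read 3: bits[7:10] width=3 -> value=5 (bin 101); offset now 10 = byte 1 bit 2; 22 bits remain
Read 4: bits[10:12] width=2 -> value=3 (bin 11); offset now 12 = byte 1 bit 4; 20 bits remain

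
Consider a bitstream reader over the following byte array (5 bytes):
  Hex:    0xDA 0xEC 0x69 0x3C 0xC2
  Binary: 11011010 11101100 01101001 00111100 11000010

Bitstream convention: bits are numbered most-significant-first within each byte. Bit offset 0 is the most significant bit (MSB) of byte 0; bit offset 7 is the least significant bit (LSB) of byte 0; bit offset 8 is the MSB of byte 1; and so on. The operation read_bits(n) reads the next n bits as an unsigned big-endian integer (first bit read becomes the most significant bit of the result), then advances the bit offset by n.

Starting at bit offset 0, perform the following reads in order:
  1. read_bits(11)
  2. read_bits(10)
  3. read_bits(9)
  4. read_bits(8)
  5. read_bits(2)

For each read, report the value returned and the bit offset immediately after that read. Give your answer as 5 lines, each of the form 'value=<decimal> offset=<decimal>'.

Answer: value=1751 offset=11
value=397 offset=21
value=79 offset=30
value=48 offset=38
value=2 offset=40

Derivation:
Read 1: bits[0:11] width=11 -> value=1751 (bin 11011010111); offset now 11 = byte 1 bit 3; 29 bits remain
Read 2: bits[11:21] width=10 -> value=397 (bin 0110001101); offset now 21 = byte 2 bit 5; 19 bits remain
Read 3: bits[21:30] width=9 -> value=79 (bin 001001111); offset now 30 = byte 3 bit 6; 10 bits remain
Read 4: bits[30:38] width=8 -> value=48 (bin 00110000); offset now 38 = byte 4 bit 6; 2 bits remain
Read 5: bits[38:40] width=2 -> value=2 (bin 10); offset now 40 = byte 5 bit 0; 0 bits remain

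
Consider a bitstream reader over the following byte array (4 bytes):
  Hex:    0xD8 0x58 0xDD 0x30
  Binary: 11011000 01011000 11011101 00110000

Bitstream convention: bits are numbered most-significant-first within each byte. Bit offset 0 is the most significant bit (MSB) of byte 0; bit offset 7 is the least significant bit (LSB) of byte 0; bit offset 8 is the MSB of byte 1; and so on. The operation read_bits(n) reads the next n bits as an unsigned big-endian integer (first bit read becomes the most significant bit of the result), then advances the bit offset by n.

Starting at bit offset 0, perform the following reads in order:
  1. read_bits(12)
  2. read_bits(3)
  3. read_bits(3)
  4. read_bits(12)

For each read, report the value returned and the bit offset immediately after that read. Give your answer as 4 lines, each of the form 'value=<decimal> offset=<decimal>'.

Answer: value=3461 offset=12
value=4 offset=15
value=3 offset=18
value=1868 offset=30

Derivation:
Read 1: bits[0:12] width=12 -> value=3461 (bin 110110000101); offset now 12 = byte 1 bit 4; 20 bits remain
Read 2: bits[12:15] width=3 -> value=4 (bin 100); offset now 15 = byte 1 bit 7; 17 bits remain
Read 3: bits[15:18] width=3 -> value=3 (bin 011); offset now 18 = byte 2 bit 2; 14 bits remain
Read 4: bits[18:30] width=12 -> value=1868 (bin 011101001100); offset now 30 = byte 3 bit 6; 2 bits remain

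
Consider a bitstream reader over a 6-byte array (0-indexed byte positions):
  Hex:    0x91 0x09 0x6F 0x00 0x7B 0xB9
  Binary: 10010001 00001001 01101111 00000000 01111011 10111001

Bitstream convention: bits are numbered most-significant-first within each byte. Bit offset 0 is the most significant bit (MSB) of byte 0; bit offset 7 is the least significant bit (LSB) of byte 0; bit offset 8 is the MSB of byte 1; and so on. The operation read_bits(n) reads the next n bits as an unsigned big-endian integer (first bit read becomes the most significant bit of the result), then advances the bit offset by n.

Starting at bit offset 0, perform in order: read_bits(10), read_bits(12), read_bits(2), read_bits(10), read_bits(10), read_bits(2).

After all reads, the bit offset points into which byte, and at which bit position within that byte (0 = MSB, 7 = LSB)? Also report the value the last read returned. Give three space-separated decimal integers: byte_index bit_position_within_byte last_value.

Read 1: bits[0:10] width=10 -> value=580 (bin 1001000100); offset now 10 = byte 1 bit 2; 38 bits remain
Read 2: bits[10:22] width=12 -> value=603 (bin 001001011011); offset now 22 = byte 2 bit 6; 26 bits remain
Read 3: bits[22:24] width=2 -> value=3 (bin 11); offset now 24 = byte 3 bit 0; 24 bits remain
Read 4: bits[24:34] width=10 -> value=1 (bin 0000000001); offset now 34 = byte 4 bit 2; 14 bits remain
Read 5: bits[34:44] width=10 -> value=955 (bin 1110111011); offset now 44 = byte 5 bit 4; 4 bits remain
Read 6: bits[44:46] width=2 -> value=2 (bin 10); offset now 46 = byte 5 bit 6; 2 bits remain

Answer: 5 6 2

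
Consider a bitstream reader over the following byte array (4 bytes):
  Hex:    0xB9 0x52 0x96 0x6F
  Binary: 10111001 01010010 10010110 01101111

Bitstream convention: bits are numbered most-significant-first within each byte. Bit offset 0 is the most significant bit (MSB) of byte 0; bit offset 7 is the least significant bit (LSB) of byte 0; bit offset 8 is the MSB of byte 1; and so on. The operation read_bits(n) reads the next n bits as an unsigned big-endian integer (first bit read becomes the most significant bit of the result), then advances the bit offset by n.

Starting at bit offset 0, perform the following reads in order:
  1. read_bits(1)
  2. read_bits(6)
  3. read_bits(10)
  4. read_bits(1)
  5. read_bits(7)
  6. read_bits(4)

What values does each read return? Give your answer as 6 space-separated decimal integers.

Answer: 1 28 677 0 44 13

Derivation:
Read 1: bits[0:1] width=1 -> value=1 (bin 1); offset now 1 = byte 0 bit 1; 31 bits remain
Read 2: bits[1:7] width=6 -> value=28 (bin 011100); offset now 7 = byte 0 bit 7; 25 bits remain
Read 3: bits[7:17] width=10 -> value=677 (bin 1010100101); offset now 17 = byte 2 bit 1; 15 bits remain
Read 4: bits[17:18] width=1 -> value=0 (bin 0); offset now 18 = byte 2 bit 2; 14 bits remain
Read 5: bits[18:25] width=7 -> value=44 (bin 0101100); offset now 25 = byte 3 bit 1; 7 bits remain
Read 6: bits[25:29] width=4 -> value=13 (bin 1101); offset now 29 = byte 3 bit 5; 3 bits remain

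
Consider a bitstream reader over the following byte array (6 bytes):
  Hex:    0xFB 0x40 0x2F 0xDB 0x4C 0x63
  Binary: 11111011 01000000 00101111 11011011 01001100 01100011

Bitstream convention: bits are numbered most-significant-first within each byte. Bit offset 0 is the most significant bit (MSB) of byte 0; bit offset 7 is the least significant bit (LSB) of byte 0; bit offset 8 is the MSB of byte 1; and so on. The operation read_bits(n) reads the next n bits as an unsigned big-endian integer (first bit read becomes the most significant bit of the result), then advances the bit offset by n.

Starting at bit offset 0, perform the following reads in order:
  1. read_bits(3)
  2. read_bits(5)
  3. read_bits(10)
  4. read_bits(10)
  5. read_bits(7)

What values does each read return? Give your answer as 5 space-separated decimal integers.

Read 1: bits[0:3] width=3 -> value=7 (bin 111); offset now 3 = byte 0 bit 3; 45 bits remain
Read 2: bits[3:8] width=5 -> value=27 (bin 11011); offset now 8 = byte 1 bit 0; 40 bits remain
Read 3: bits[8:18] width=10 -> value=256 (bin 0100000000); offset now 18 = byte 2 bit 2; 30 bits remain
Read 4: bits[18:28] width=10 -> value=765 (bin 1011111101); offset now 28 = byte 3 bit 4; 20 bits remain
Read 5: bits[28:35] width=7 -> value=90 (bin 1011010); offset now 35 = byte 4 bit 3; 13 bits remain

Answer: 7 27 256 765 90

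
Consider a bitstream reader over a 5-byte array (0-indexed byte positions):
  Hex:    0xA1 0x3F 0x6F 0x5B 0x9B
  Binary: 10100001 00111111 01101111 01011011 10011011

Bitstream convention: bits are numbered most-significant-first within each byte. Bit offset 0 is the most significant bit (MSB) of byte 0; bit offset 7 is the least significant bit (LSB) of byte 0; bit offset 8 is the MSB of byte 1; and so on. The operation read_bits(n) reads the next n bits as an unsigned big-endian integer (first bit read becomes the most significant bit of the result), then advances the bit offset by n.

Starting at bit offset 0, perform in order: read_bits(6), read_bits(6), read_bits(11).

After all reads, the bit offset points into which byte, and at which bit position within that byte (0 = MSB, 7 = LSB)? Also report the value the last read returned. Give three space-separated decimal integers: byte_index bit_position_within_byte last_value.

Read 1: bits[0:6] width=6 -> value=40 (bin 101000); offset now 6 = byte 0 bit 6; 34 bits remain
Read 2: bits[6:12] width=6 -> value=19 (bin 010011); offset now 12 = byte 1 bit 4; 28 bits remain
Read 3: bits[12:23] width=11 -> value=1975 (bin 11110110111); offset now 23 = byte 2 bit 7; 17 bits remain

Answer: 2 7 1975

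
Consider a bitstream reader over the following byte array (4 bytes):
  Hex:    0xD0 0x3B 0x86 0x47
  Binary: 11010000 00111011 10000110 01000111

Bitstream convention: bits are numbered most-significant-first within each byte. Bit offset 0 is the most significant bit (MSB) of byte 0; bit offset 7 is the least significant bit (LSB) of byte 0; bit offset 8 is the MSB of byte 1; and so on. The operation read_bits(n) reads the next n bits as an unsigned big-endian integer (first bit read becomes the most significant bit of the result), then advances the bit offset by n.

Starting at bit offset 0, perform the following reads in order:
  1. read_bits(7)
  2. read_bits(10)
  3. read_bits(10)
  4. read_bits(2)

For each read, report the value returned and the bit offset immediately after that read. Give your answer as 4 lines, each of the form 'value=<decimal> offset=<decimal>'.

Read 1: bits[0:7] width=7 -> value=104 (bin 1101000); offset now 7 = byte 0 bit 7; 25 bits remain
Read 2: bits[7:17] width=10 -> value=119 (bin 0001110111); offset now 17 = byte 2 bit 1; 15 bits remain
Read 3: bits[17:27] width=10 -> value=50 (bin 0000110010); offset now 27 = byte 3 bit 3; 5 bits remain
Read 4: bits[27:29] width=2 -> value=0 (bin 00); offset now 29 = byte 3 bit 5; 3 bits remain

Answer: value=104 offset=7
value=119 offset=17
value=50 offset=27
value=0 offset=29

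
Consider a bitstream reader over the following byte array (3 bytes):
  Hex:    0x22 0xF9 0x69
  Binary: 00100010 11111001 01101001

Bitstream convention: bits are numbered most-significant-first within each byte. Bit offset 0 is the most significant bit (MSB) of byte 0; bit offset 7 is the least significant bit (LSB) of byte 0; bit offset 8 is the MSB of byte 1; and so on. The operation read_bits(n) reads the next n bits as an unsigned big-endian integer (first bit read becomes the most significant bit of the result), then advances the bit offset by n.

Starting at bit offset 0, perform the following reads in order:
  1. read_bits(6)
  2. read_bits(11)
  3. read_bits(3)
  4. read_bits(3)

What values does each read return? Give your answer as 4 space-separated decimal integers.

Answer: 8 1522 6 4

Derivation:
Read 1: bits[0:6] width=6 -> value=8 (bin 001000); offset now 6 = byte 0 bit 6; 18 bits remain
Read 2: bits[6:17] width=11 -> value=1522 (bin 10111110010); offset now 17 = byte 2 bit 1; 7 bits remain
Read 3: bits[17:20] width=3 -> value=6 (bin 110); offset now 20 = byte 2 bit 4; 4 bits remain
Read 4: bits[20:23] width=3 -> value=4 (bin 100); offset now 23 = byte 2 bit 7; 1 bits remain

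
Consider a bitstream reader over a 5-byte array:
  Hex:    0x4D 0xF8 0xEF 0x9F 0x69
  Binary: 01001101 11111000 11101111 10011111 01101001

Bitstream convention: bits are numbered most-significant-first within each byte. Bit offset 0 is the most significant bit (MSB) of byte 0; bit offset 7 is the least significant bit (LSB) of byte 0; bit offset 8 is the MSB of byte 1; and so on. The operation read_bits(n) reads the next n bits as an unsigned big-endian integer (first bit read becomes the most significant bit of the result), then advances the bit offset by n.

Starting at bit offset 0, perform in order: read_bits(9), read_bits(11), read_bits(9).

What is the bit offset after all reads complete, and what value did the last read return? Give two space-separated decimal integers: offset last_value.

Answer: 29 499

Derivation:
Read 1: bits[0:9] width=9 -> value=155 (bin 010011011); offset now 9 = byte 1 bit 1; 31 bits remain
Read 2: bits[9:20] width=11 -> value=1934 (bin 11110001110); offset now 20 = byte 2 bit 4; 20 bits remain
Read 3: bits[20:29] width=9 -> value=499 (bin 111110011); offset now 29 = byte 3 bit 5; 11 bits remain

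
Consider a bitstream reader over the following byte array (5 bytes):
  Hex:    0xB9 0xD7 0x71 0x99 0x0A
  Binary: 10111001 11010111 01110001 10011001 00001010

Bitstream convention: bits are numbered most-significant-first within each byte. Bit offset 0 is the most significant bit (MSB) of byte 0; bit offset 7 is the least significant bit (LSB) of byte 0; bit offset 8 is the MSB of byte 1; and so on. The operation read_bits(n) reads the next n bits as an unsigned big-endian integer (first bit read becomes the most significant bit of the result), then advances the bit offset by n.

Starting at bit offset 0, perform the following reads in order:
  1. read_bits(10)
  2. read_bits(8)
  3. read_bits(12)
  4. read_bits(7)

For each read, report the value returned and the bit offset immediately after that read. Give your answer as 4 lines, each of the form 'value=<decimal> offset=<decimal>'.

Read 1: bits[0:10] width=10 -> value=743 (bin 1011100111); offset now 10 = byte 1 bit 2; 30 bits remain
Read 2: bits[10:18] width=8 -> value=93 (bin 01011101); offset now 18 = byte 2 bit 2; 22 bits remain
Read 3: bits[18:30] width=12 -> value=3174 (bin 110001100110); offset now 30 = byte 3 bit 6; 10 bits remain
Read 4: bits[30:37] width=7 -> value=33 (bin 0100001); offset now 37 = byte 4 bit 5; 3 bits remain

Answer: value=743 offset=10
value=93 offset=18
value=3174 offset=30
value=33 offset=37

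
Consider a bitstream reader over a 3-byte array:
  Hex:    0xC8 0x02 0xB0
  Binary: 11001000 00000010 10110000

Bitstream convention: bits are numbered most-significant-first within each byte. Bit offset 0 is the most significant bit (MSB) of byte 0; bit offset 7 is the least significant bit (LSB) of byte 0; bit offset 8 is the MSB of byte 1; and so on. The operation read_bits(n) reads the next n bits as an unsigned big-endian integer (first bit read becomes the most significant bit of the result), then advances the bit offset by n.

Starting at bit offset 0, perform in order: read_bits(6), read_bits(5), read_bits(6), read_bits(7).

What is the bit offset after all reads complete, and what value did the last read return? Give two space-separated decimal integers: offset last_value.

Read 1: bits[0:6] width=6 -> value=50 (bin 110010); offset now 6 = byte 0 bit 6; 18 bits remain
Read 2: bits[6:11] width=5 -> value=0 (bin 00000); offset now 11 = byte 1 bit 3; 13 bits remain
Read 3: bits[11:17] width=6 -> value=5 (bin 000101); offset now 17 = byte 2 bit 1; 7 bits remain
Read 4: bits[17:24] width=7 -> value=48 (bin 0110000); offset now 24 = byte 3 bit 0; 0 bits remain

Answer: 24 48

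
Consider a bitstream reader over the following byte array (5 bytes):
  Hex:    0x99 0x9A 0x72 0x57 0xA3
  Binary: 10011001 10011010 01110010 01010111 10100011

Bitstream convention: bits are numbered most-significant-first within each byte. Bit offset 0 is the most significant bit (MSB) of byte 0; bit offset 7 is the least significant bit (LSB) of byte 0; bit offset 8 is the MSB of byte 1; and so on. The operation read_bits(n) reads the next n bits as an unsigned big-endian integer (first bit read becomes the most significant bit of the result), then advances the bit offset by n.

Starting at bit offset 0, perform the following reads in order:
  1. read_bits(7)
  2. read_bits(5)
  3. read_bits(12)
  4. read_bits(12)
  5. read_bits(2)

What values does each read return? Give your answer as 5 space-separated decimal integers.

Answer: 76 25 2674 1402 0

Derivation:
Read 1: bits[0:7] width=7 -> value=76 (bin 1001100); offset now 7 = byte 0 bit 7; 33 bits remain
Read 2: bits[7:12] width=5 -> value=25 (bin 11001); offset now 12 = byte 1 bit 4; 28 bits remain
Read 3: bits[12:24] width=12 -> value=2674 (bin 101001110010); offset now 24 = byte 3 bit 0; 16 bits remain
Read 4: bits[24:36] width=12 -> value=1402 (bin 010101111010); offset now 36 = byte 4 bit 4; 4 bits remain
Read 5: bits[36:38] width=2 -> value=0 (bin 00); offset now 38 = byte 4 bit 6; 2 bits remain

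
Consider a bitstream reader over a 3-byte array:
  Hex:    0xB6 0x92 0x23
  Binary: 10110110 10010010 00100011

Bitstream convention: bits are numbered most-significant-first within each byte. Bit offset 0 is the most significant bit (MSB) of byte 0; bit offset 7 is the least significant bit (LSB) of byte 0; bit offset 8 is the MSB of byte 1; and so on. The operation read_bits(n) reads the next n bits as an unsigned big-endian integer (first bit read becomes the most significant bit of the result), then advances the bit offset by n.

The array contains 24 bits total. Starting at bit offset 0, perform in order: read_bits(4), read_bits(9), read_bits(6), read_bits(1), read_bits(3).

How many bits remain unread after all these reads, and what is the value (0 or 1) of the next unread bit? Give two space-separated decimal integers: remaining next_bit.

Answer: 1 1

Derivation:
Read 1: bits[0:4] width=4 -> value=11 (bin 1011); offset now 4 = byte 0 bit 4; 20 bits remain
Read 2: bits[4:13] width=9 -> value=210 (bin 011010010); offset now 13 = byte 1 bit 5; 11 bits remain
Read 3: bits[13:19] width=6 -> value=17 (bin 010001); offset now 19 = byte 2 bit 3; 5 bits remain
Read 4: bits[19:20] width=1 -> value=0 (bin 0); offset now 20 = byte 2 bit 4; 4 bits remain
Read 5: bits[20:23] width=3 -> value=1 (bin 001); offset now 23 = byte 2 bit 7; 1 bits remain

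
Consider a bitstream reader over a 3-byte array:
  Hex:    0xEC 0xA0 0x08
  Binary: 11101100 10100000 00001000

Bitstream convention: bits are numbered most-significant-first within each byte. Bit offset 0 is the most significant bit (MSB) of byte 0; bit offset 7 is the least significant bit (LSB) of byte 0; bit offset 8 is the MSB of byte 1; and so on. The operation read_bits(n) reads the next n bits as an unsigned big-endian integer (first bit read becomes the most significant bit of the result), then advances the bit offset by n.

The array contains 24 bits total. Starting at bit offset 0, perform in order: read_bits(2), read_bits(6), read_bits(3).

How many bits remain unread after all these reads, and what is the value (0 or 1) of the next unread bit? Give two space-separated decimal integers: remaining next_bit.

Answer: 13 0

Derivation:
Read 1: bits[0:2] width=2 -> value=3 (bin 11); offset now 2 = byte 0 bit 2; 22 bits remain
Read 2: bits[2:8] width=6 -> value=44 (bin 101100); offset now 8 = byte 1 bit 0; 16 bits remain
Read 3: bits[8:11] width=3 -> value=5 (bin 101); offset now 11 = byte 1 bit 3; 13 bits remain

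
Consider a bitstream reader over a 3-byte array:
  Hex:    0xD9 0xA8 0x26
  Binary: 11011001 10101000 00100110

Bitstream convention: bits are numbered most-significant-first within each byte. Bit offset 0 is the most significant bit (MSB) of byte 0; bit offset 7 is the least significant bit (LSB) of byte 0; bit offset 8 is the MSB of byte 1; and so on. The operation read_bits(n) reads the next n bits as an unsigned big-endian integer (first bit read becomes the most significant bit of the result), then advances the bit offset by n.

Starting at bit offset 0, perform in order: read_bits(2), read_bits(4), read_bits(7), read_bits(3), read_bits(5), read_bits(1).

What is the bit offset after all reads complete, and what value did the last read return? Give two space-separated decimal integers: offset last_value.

Read 1: bits[0:2] width=2 -> value=3 (bin 11); offset now 2 = byte 0 bit 2; 22 bits remain
Read 2: bits[2:6] width=4 -> value=6 (bin 0110); offset now 6 = byte 0 bit 6; 18 bits remain
Read 3: bits[6:13] width=7 -> value=53 (bin 0110101); offset now 13 = byte 1 bit 5; 11 bits remain
Read 4: bits[13:16] width=3 -> value=0 (bin 000); offset now 16 = byte 2 bit 0; 8 bits remain
Read 5: bits[16:21] width=5 -> value=4 (bin 00100); offset now 21 = byte 2 bit 5; 3 bits remain
Read 6: bits[21:22] width=1 -> value=1 (bin 1); offset now 22 = byte 2 bit 6; 2 bits remain

Answer: 22 1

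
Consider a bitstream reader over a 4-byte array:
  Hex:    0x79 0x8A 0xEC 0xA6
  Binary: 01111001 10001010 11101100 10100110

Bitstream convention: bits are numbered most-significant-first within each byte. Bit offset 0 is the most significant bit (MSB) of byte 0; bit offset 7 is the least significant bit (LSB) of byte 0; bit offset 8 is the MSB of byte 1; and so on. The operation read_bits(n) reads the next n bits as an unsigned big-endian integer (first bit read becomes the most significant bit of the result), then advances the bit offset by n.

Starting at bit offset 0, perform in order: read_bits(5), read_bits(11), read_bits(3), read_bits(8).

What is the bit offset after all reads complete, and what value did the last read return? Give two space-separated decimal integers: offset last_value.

Read 1: bits[0:5] width=5 -> value=15 (bin 01111); offset now 5 = byte 0 bit 5; 27 bits remain
Read 2: bits[5:16] width=11 -> value=394 (bin 00110001010); offset now 16 = byte 2 bit 0; 16 bits remain
Read 3: bits[16:19] width=3 -> value=7 (bin 111); offset now 19 = byte 2 bit 3; 13 bits remain
Read 4: bits[19:27] width=8 -> value=101 (bin 01100101); offset now 27 = byte 3 bit 3; 5 bits remain

Answer: 27 101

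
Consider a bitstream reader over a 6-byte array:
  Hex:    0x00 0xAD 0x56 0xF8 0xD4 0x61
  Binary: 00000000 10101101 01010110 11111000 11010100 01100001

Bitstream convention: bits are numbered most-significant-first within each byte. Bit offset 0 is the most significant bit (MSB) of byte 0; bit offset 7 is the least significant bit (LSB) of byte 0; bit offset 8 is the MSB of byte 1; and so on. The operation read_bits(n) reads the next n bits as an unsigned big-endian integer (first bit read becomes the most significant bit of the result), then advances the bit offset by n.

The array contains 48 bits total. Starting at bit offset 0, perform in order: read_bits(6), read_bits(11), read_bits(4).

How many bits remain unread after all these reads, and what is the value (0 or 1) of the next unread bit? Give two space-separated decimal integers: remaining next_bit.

Read 1: bits[0:6] width=6 -> value=0 (bin 000000); offset now 6 = byte 0 bit 6; 42 bits remain
Read 2: bits[6:17] width=11 -> value=346 (bin 00101011010); offset now 17 = byte 2 bit 1; 31 bits remain
Read 3: bits[17:21] width=4 -> value=10 (bin 1010); offset now 21 = byte 2 bit 5; 27 bits remain

Answer: 27 1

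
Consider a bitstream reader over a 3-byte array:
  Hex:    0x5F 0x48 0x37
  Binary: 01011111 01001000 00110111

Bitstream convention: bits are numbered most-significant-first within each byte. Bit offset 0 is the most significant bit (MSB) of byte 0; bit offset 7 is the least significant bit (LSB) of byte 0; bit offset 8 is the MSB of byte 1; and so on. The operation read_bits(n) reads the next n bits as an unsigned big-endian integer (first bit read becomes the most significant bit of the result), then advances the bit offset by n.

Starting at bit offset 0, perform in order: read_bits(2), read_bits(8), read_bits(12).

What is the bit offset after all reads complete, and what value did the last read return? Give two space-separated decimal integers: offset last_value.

Read 1: bits[0:2] width=2 -> value=1 (bin 01); offset now 2 = byte 0 bit 2; 22 bits remain
Read 2: bits[2:10] width=8 -> value=125 (bin 01111101); offset now 10 = byte 1 bit 2; 14 bits remain
Read 3: bits[10:22] width=12 -> value=525 (bin 001000001101); offset now 22 = byte 2 bit 6; 2 bits remain

Answer: 22 525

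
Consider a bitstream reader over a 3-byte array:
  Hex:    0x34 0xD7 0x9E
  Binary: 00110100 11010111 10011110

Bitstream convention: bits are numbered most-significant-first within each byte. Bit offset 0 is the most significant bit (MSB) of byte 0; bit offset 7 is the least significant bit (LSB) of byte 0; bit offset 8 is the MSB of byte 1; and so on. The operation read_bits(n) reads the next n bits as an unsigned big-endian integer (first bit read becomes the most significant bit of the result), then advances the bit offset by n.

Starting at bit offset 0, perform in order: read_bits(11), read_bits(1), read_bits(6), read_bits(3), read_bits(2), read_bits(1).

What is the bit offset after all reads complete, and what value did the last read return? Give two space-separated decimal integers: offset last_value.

Read 1: bits[0:11] width=11 -> value=422 (bin 00110100110); offset now 11 = byte 1 bit 3; 13 bits remain
Read 2: bits[11:12] width=1 -> value=1 (bin 1); offset now 12 = byte 1 bit 4; 12 bits remain
Read 3: bits[12:18] width=6 -> value=30 (bin 011110); offset now 18 = byte 2 bit 2; 6 bits remain
Read 4: bits[18:21] width=3 -> value=3 (bin 011); offset now 21 = byte 2 bit 5; 3 bits remain
Read 5: bits[21:23] width=2 -> value=3 (bin 11); offset now 23 = byte 2 bit 7; 1 bits remain
Read 6: bits[23:24] width=1 -> value=0 (bin 0); offset now 24 = byte 3 bit 0; 0 bits remain

Answer: 24 0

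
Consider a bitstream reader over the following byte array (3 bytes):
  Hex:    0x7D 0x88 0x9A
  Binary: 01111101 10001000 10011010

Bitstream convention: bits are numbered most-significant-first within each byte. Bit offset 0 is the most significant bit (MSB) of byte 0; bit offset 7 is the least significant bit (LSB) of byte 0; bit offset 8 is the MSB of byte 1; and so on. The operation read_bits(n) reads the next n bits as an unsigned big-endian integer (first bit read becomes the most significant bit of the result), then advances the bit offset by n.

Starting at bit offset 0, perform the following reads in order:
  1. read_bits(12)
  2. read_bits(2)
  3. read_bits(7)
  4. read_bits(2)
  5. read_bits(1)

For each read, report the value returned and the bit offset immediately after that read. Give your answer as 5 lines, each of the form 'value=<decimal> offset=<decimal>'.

Answer: value=2008 offset=12
value=2 offset=14
value=19 offset=21
value=1 offset=23
value=0 offset=24

Derivation:
Read 1: bits[0:12] width=12 -> value=2008 (bin 011111011000); offset now 12 = byte 1 bit 4; 12 bits remain
Read 2: bits[12:14] width=2 -> value=2 (bin 10); offset now 14 = byte 1 bit 6; 10 bits remain
Read 3: bits[14:21] width=7 -> value=19 (bin 0010011); offset now 21 = byte 2 bit 5; 3 bits remain
Read 4: bits[21:23] width=2 -> value=1 (bin 01); offset now 23 = byte 2 bit 7; 1 bits remain
Read 5: bits[23:24] width=1 -> value=0 (bin 0); offset now 24 = byte 3 bit 0; 0 bits remain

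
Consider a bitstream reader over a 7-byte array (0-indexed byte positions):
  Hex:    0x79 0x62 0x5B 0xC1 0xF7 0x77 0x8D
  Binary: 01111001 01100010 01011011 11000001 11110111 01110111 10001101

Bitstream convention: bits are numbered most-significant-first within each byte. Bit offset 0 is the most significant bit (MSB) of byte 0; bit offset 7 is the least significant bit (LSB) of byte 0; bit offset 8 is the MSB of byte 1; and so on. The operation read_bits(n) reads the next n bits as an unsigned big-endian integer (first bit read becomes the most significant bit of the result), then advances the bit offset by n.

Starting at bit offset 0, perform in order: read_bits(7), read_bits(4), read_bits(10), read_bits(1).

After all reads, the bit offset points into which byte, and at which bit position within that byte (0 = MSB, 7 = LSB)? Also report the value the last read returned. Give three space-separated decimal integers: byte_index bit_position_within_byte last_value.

Read 1: bits[0:7] width=7 -> value=60 (bin 0111100); offset now 7 = byte 0 bit 7; 49 bits remain
Read 2: bits[7:11] width=4 -> value=11 (bin 1011); offset now 11 = byte 1 bit 3; 45 bits remain
Read 3: bits[11:21] width=10 -> value=75 (bin 0001001011); offset now 21 = byte 2 bit 5; 35 bits remain
Read 4: bits[21:22] width=1 -> value=0 (bin 0); offset now 22 = byte 2 bit 6; 34 bits remain

Answer: 2 6 0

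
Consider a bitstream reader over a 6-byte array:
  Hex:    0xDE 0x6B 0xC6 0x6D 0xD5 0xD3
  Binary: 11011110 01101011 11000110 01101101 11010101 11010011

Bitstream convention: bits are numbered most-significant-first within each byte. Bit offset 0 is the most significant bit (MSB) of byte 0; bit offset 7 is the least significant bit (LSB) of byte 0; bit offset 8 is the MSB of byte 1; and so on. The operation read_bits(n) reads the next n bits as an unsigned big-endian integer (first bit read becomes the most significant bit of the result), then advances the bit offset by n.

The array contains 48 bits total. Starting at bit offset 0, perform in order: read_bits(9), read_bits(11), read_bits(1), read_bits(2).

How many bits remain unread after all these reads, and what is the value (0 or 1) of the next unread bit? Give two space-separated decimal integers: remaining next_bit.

Read 1: bits[0:9] width=9 -> value=444 (bin 110111100); offset now 9 = byte 1 bit 1; 39 bits remain
Read 2: bits[9:20] width=11 -> value=1724 (bin 11010111100); offset now 20 = byte 2 bit 4; 28 bits remain
Read 3: bits[20:21] width=1 -> value=0 (bin 0); offset now 21 = byte 2 bit 5; 27 bits remain
Read 4: bits[21:23] width=2 -> value=3 (bin 11); offset now 23 = byte 2 bit 7; 25 bits remain

Answer: 25 0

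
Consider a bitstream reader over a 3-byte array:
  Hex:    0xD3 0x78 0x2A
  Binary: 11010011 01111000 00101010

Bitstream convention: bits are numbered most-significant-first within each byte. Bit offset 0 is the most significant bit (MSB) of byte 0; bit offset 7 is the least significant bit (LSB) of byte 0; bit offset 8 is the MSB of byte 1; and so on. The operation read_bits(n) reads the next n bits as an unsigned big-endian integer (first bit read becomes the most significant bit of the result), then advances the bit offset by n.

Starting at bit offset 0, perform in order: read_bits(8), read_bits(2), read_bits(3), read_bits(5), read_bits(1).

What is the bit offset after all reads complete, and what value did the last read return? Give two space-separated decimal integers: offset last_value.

Read 1: bits[0:8] width=8 -> value=211 (bin 11010011); offset now 8 = byte 1 bit 0; 16 bits remain
Read 2: bits[8:10] width=2 -> value=1 (bin 01); offset now 10 = byte 1 bit 2; 14 bits remain
Read 3: bits[10:13] width=3 -> value=7 (bin 111); offset now 13 = byte 1 bit 5; 11 bits remain
Read 4: bits[13:18] width=5 -> value=0 (bin 00000); offset now 18 = byte 2 bit 2; 6 bits remain
Read 5: bits[18:19] width=1 -> value=1 (bin 1); offset now 19 = byte 2 bit 3; 5 bits remain

Answer: 19 1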